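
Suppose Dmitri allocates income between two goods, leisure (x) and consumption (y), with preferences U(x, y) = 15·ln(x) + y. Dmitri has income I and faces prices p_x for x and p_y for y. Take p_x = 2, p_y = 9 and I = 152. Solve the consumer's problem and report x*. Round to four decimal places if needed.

x* = 67.5

MU_x = 15/x, MU_y = 1. Tangency: 15/x = p_x/p_y.
So x*(p_x,p_y) = 15·p_y/p_x, independent of income; and y* = (I − 15·p_y)/p_y.
At the given prices: x* = 15·9/2 = 67.5.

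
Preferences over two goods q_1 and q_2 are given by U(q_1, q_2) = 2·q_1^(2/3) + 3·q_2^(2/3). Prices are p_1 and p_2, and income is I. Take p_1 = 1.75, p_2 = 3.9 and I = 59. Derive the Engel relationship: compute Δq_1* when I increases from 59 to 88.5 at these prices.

MU_q_1 ∝ 2·q_1^(-1/3), MU_q_2 ∝ 3·q_2^(-1/3), so MRS = (2/3)·(q_2/q_1)^(1/3) = p_1/p_2.
Hence q_2/q_1 = ((3/2)·p_1/p_2)^(1/(1/3)), i.e. raised to the 3 power.
With the ratio pinned down, the budget gives q_1* = I/(p_1 + p_2·(q_2/q_1)) and q_2* = (q_2/q_1)·q_1*.
Numerically q_2/q_1 = 0.304926, so q_1* = 59/(1.75 + 3.9·0.304926) = 20.0734.
At I' = 88.5: q_1* = 30.1101. Change: 30.1101 − 20.0734 = 10.0367.

Δq_1* = 10.0367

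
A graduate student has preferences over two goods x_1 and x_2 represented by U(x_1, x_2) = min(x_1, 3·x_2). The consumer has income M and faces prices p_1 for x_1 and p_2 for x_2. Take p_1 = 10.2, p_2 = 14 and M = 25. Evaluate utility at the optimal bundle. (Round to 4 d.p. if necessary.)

V = 1.6816

Demand: x_1*(p_1,p_2,M) = 3·M/(3·p_1 + p_2), x_2* = M/(3·p_1 + p_2).
Here 3·10.2 + 14 = 44.6, giving x_1* = 1.6816 and x_2* = 0.5605.
Utility at the optimum: U(1.6816, 0.5605) = 1.6816.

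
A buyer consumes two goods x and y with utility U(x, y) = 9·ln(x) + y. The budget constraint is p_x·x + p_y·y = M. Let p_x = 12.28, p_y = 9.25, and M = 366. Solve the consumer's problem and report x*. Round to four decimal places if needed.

x* = 6.7793

Set MRS = p_x/p_y: (9/x)/1 = p_x/p_y.
So x*(p_x,p_y) = 9·p_y/p_x, independent of income; and y* = (M − 9·p_y)/p_y.
At the given prices: x* = 9·9.25/12.28 = 6.7793.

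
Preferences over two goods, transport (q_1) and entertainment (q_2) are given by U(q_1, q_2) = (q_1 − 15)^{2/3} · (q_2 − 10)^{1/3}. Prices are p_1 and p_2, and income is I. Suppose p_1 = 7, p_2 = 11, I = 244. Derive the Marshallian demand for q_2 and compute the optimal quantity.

q_2* = 10.8788

After buying the subsistence bundle (15, 10), a share 2/3 of the remaining income goes to q_1: q_1* = 15 + 2/3·(I − 15p_1 − 10p_2)/p_1.
Discretionary income = 244 − 15·7 − 10·11 = 29; q_2* = 10 + 1/3·29/11 = 10.8788.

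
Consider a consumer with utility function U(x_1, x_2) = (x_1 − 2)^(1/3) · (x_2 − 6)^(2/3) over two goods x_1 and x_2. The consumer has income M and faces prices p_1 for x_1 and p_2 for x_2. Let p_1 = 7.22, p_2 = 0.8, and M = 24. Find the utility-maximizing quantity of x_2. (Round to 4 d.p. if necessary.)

After buying the subsistence bundle (2, 6), a share 1/3 of the remaining income goes to x_1: x_1* = 2 + 1/3·(M − 2p_1 − 6p_2)/p_1.
Discretionary income = 24 − 2·7.22 − 6·0.8 = 4.76; x_2* = 6 + 2/3·4.76/0.8 = 9.9667.

x_2* = 9.9667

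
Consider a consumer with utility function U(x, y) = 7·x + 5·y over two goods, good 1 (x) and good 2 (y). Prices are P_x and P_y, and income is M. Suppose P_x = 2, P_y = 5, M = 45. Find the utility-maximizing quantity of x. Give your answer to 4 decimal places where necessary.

Numerically: x* = 22.5, y* = 0.

x* = 22.5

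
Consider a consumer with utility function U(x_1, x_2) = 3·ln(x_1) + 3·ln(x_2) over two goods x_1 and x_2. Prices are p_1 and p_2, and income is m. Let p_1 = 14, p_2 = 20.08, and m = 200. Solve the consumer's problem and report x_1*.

MU_x_1/MU_x_2 = (3·x_2)/(3·x_1); tangency sets this equal to p_1/p_2.
Rearranging, p_2·x_2 = p_1·x_1. Substituting into the budget gives p_1·x_1·(1 + 1) = m.
Demand: x_1*(p_1,p_2,m) = 0.5·m/p_1 and x_2* = 0.5·m/p_2.
At p_1=14, p_2=20.08, m=200: x_1* = 0.5·200/14 = 7.1429.

x_1* = 7.1429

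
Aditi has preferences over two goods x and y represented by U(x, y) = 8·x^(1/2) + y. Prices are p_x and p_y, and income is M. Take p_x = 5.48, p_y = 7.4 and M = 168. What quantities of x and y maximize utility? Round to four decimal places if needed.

MU_x = 4/√x, MU_y = 1. Tangency: 4/√x = p_x/p_y.
Thus x* = (4·p_y/p_x)² — independent of M — with the rest of income spent on y.
Plugging in: x* = (4·7.4/5.48)² = 29.1758, y* = 1.0969.

x* = 29.1758, y* = 1.0969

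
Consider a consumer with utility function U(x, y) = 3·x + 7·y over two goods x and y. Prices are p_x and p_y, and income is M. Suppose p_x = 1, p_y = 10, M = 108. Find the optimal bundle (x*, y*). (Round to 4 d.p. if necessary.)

Perfect substitutes: compare marginal utility per dollar. 3/p_x vs 7/p_y → 3 vs 0.7.
x gives more utility per dollar, so spend all income on x: x* = M/p_x, y* = 0.
Numerically: x* = 108, y* = 0.

x* = 108, y* = 0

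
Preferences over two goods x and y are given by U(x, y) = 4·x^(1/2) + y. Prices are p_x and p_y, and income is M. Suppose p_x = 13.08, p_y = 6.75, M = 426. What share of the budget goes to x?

MU_x = 2/√x, MU_y = 1. Tangency: 2/√x = p_x/p_y.
Solve: √x = 2·p_y/p_x, so x*(p_x,p_y) = (2·p_y/p_x)², and y* = (M − p_x·x*)/p_y.
Plugging in: x* = (2·6.75/13.08)² = 1.0653, y* = 61.0469.
Expenditure on x: 13.08·1.0653 = 13.9335; share = 0.0327.

share on x = 0.0327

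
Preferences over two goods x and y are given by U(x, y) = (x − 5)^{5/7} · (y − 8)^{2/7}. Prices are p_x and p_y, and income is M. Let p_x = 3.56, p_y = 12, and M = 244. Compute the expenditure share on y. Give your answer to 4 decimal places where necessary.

share on y = 0.5459

This is Cobb-Douglas in (x−5, y−8): tangency gives 5/7·p_y·(y−8) = 2/7·p_x·(x−5).
Substituting into the budget: x* = 5 + 5/7·(M − 5·p_x − 8·p_y)/p_x, and y* = 8 + 2/7·(…)/p_y.
Discretionary income = 244 − 5·3.56 − 8·12 = 130.2; x* = 5 + 5/7·130.2/3.56 = 31.1236; y* = 8 + 2/7·130.2/12 = 11.1.
Expenditure on y: 12·11.1 = 133.2; share = 0.5459.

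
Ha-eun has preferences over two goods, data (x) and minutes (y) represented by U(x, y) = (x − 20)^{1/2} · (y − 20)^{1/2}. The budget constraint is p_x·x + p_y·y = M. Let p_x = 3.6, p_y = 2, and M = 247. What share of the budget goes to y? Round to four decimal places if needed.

share on y = 0.4352

Let x' = x−20, y' = y−20. MRS = y'/x' = p_x/p_y.
After buying the subsistence bundle (20, 20), a share 0.5 of the remaining income goes to x: x* = 20 + 0.5·(M − 20p_x − 20p_y)/p_x.
Discretionary income = 247 − 20·3.6 − 20·2 = 135; x* = 20 + 0.5·135/3.6 = 38.75; y* = 20 + 0.5·135/2 = 53.75.
Expenditure on y: 2·53.75 = 107.5; share = 0.4352.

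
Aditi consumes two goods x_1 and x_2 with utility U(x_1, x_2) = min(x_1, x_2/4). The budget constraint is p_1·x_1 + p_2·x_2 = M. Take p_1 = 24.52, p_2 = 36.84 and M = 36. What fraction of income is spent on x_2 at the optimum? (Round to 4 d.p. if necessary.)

share on x_2 = 0.8573

Here 24.52 + 4·36.84 = 171.88, giving x_1* = 0.2094 and x_2* = 0.8378.
Expenditure on x_2: 36.84·0.8378 = 30.8643; share = 0.8573.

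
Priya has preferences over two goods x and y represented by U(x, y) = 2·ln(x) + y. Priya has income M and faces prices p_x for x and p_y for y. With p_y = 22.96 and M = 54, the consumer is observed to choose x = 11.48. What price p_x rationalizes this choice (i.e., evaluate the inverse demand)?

Set MRS = p_x/p_y: (2/x)/1 = p_x/p_y.
So x*(p_x,p_y) = 2·p_y/p_x, independent of income; and y* = (M − 2·p_y)/p_y.
Set x* = 11.48 in the demand function and solve for p_x: p_x = 4.

p_x = 4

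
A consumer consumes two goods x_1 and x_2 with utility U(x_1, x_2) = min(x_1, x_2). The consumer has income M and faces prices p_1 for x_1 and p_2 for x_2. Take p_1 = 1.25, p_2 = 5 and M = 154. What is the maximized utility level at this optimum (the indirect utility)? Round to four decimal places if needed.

With perfect complements, no substitution: consume in ratio x_1:x_2 = 1:1.
Budget: p_1·x_1 + p_2·x_1 = M, so (p_1 + p_2)·x_1 = M.
Demand: x_1*(p_1,p_2,M) = M/(p_1 + p_2), x_2* = M/(p_1 + p_2).
Here 1.25 + 5 = 6.25, giving x_1* = 24.64 and x_2* = 24.64.
Utility at the optimum: U(24.64, 24.64) = 24.64.

V = 24.64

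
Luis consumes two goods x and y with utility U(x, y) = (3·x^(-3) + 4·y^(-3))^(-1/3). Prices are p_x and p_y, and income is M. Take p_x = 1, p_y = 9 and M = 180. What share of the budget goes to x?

MRS = MU_x/MU_y = (3/4)·(y/x)^(4). Set equal to p_x/p_y.
Solve for the ratio: y/x = [(4/3)·p_x/p_y]^(0.25).
Substitute y = (y/x)·x into the budget: x* = M/(p_x + p_y·(y/x)).
Numerically y/x = 0.620403, so x* = 180/(1 + 9·0.620403) = 27.3405 and y* = 0.620403·27.3405 = 16.9622.
Expenditure on x: 1·27.3405 = 27.3405; share = 0.1519.

share on x = 0.1519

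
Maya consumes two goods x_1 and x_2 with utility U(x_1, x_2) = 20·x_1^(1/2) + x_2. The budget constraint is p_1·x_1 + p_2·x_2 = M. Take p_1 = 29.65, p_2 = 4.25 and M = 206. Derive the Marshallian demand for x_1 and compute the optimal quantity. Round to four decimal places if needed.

Solve: √x_1 = 10·p_2/p_1, so x_1*(p_1,p_2) = (10·p_2/p_1)², and x_2* = (M − p_1·x_1*)/p_2.
Plugging in: x_1* = (10·4.25/29.65)² = 2.0546.

x_1* = 2.0546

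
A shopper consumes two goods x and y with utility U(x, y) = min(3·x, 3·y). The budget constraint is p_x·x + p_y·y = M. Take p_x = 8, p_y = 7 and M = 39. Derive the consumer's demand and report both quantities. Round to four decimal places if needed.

x* = 2.6, y* = 2.6

Here 3·8 + 3·7 = 45, giving x* = 2.6 and y* = 2.6.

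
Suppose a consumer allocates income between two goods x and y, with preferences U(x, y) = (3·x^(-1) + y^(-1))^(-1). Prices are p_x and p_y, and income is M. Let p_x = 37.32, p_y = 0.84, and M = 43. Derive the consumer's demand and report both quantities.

x* = 1.0604, y* = 4.0806

From the CES first-order condition, 3·(y/x)^(2) = p_x/p_y.
Solve for the ratio: y/x = [(1/3)·p_x/p_y]^(0.5).
Substitute y = (y/x)·x into the budget: x* = M/(p_x + p_y·(y/x)).
Numerically y/x = 3.848314, so x* = 43/(37.32 + 0.84·3.848314) = 1.0604 and y* = 3.848314·1.0604 = 4.0806.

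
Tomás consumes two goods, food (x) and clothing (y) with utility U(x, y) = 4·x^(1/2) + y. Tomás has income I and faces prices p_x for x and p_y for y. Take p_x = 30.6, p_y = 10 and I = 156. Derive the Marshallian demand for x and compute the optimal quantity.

x* = 0.4272

Utility is quasi-linear in y; the FOC for x is 2/√x = p_x/p_y.
Thus x* = (2·p_y/p_x)² — independent of I — with the rest of income spent on y.
Plugging in: x* = (2·10/30.6)² = 0.4272.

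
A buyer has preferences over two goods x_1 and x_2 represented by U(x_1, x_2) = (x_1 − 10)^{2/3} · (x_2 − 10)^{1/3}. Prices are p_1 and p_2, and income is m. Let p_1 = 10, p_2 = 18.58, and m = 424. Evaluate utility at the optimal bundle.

MRS = 2·(x_2−10)/(x_1−10). Tangency with p_1/p_2 gives x_2−10 = (1/2)·(p_1/p_2)·(x_1−10).
Substituting into the budget: x_1* = 10 + 2/3·(m − 10·p_1 − 10·p_2)/p_1, and x_2* = 10 + 1/3·(…)/p_2.
Discretionary income = 424 − 10·10 − 10·18.58 = 138.2; x_1* = 10 + 2/3·138.2/10 = 19.2133; x_2* = 10 + 1/3·138.2/18.58 = 12.4794.
Utility at the optimum: U(19.2133, 12.4794) = 5.9483.

V = 5.9483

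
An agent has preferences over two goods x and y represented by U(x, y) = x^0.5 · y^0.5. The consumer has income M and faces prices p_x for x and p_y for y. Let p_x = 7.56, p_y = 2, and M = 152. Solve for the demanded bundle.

x* = 10.0529, y* = 38

Demand: x*(p_x,p_y,M) = 0.5·M/p_x and y* = 0.5·M/p_y.
At p_x=7.56, p_y=2, M=152: x* = 0.5·152/7.56 = 10.0529, y* = 38.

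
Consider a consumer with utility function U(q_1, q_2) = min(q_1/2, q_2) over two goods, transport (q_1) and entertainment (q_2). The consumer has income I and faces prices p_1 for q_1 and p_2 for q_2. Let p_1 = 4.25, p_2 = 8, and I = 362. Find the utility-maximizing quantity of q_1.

q_1* = 43.8788

With perfect complements, no substitution: consume in ratio q_1:q_2 = 2:1.
Budget: p_1·q_1 + p_2·(1/2)·q_1 = I, so (2·p_1 + p_2)·q_1 = 2·I.
Demand: q_1*(p_1,p_2,I) = 2·I/(2·p_1 + p_2), q_2* = I/(2·p_1 + p_2).
Here 2·4.25 + 8 = 16.5, giving q_1* = 43.8788.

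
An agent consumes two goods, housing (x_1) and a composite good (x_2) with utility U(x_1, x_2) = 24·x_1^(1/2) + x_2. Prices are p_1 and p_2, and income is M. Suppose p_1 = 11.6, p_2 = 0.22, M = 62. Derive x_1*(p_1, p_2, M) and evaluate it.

x_1* = 0.0518

MU_x_1 = 12/√x_1, MU_x_2 = 1. Tangency: 12/√x_1 = p_1/p_2.
Solve: √x_1 = 12·p_2/p_1, so x_1*(p_1,p_2) = (12·p_2/p_1)², and x_2* = (M − p_1·x_1*)/p_2.
Plugging in: x_1* = (12·0.22/11.6)² = 0.0518.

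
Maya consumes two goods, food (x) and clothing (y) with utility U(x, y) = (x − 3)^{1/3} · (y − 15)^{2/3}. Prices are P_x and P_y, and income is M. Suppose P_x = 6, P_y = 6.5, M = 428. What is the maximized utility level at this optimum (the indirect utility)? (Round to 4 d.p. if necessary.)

V = 26.127

Let x' = x−3, y' = y−15. MRS = (1/2)·y'/x' = P_x/P_y.
After buying the subsistence bundle (3, 15), a share 1/3 of the remaining income goes to x: x* = 3 + 1/3·(M − 3P_x − 15P_y)/P_x.
Discretionary income = 428 − 3·6 − 15·6.5 = 312.5; x* = 3 + 1/3·312.5/6 = 20.3611; y* = 15 + 2/3·312.5/6.5 = 47.0513.
Utility at the optimum: U(20.3611, 47.0513) = 26.127.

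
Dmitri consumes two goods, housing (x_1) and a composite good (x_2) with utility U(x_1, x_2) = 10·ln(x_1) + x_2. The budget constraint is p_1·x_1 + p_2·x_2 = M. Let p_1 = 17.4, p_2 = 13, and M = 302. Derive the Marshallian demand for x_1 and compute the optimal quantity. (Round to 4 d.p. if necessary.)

Set MRS = p_1/p_2: (10/x_1)/1 = p_1/p_2.
So x_1*(p_1,p_2) = 10·p_2/p_1, independent of income; and x_2* = (M − 10·p_2)/p_2.
At the given prices: x_1* = 10·13/17.4 = 7.4713.

x_1* = 7.4713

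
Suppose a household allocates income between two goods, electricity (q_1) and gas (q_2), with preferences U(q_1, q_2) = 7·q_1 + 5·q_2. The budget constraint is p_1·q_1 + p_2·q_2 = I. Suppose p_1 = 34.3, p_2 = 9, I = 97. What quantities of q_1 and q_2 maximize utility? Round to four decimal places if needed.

Numerically: q_1* = 0, q_2* = 10.7778.

q_1* = 0, q_2* = 10.7778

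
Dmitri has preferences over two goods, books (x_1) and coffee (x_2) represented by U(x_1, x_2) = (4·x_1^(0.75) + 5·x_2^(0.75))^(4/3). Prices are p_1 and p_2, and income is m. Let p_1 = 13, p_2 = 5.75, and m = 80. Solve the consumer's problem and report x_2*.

Substitute x_2 = (x_2/x_1)·x_1 into the budget: x_1* = m/(p_1 + p_2·(x_2/x_1)).
Numerically x_2/x_1 = 63.788455, so x_1* = 80/(13 + 5.75·63.788455) = 0.2106 and x_2* = 63.788455·0.2106 = 13.4368.

x_2* = 13.4368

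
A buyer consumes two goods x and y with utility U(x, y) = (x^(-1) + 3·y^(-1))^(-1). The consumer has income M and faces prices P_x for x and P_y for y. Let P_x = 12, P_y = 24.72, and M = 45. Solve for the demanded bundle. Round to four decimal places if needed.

From the CES first-order condition, (1/3)·(y/x)^(2) = P_x/P_y.
Solve for the ratio: y/x = [3·P_x/P_y]^(0.5).
With the ratio pinned down, the budget gives x* = M/(P_x + P_y·(y/x)) and y* = (y/x)·x*.
Numerically y/x = 1.206777, so x* = 45/(12 + 24.72·1.206777) = 1.0757 and y* = 1.206777·1.0757 = 1.2982.

x* = 1.0757, y* = 1.2982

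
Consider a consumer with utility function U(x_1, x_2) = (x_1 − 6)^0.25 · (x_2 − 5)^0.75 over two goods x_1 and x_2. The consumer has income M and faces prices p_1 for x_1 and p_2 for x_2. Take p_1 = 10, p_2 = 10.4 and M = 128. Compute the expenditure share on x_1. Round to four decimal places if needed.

Substituting into the budget: x_1* = 6 + 0.25·(M − 6·p_1 − 5·p_2)/p_1, and x_2* = 5 + 0.75·(…)/p_2.
Discretionary income = 128 − 6·10 − 5·10.4 = 16; x_1* = 6 + 0.25·16/10 = 6.4; x_2* = 5 + 0.75·16/10.4 = 6.1538.
Expenditure on x_1: 10·6.4 = 64; share = 0.5.

share on x_1 = 0.5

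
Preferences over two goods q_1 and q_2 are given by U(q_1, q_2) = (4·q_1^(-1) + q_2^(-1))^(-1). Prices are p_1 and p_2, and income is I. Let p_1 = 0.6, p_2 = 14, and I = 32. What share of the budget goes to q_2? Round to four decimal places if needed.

share on q_2 = 0.7072

From the CES first-order condition, 4·(q_2/q_1)^(2) = p_1/p_2.
Solve for the ratio: q_2/q_1 = [(1/4)·p_1/p_2]^(0.5).
Substitute q_2 = (q_2/q_1)·q_1 into the budget: q_1* = I/(p_1 + p_2·(q_2/q_1)).
Numerically q_2/q_1 = 0.10351, so q_1* = 32/(0.6 + 14·0.10351) = 15.6163 and q_2* = 0.10351·15.6163 = 1.6164.
Expenditure on q_2: 14·1.6164 = 22.6302; share = 0.7072.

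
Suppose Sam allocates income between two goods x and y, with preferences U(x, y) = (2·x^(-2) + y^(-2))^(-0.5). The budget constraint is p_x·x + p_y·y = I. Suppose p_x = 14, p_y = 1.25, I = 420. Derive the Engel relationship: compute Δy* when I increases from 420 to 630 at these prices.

MU_x ∝ 2·x^(-3), MU_y ∝ y^(-3), so MRS = 2·(y/x)^(3) = p_x/p_y.
Solve for the ratio: y/x = [(1/2)·p_x/p_y]^(1/3).
With the ratio pinned down, the budget gives x* = I/(p_x + p_y·(y/x)) and y* = (y/x)·x*.
Numerically y/x = 1.775808, so x* = 420/(14 + 1.25·1.775808) = 25.8943 and y* = 1.775808·25.8943 = 45.9834.
At I' = 630: y* = 68.9751. Change: 68.9751 − 45.9834 = 22.9917.

Δy* = 22.9917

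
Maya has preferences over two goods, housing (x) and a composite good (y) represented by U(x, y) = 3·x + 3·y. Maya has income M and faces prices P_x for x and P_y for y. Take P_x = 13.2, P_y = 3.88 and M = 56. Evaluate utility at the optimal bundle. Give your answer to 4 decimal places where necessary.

V = 43.299

Numerically: x* = 0, y* = 14.433.
Utility at the optimum: U(0, 14.433) = 43.299.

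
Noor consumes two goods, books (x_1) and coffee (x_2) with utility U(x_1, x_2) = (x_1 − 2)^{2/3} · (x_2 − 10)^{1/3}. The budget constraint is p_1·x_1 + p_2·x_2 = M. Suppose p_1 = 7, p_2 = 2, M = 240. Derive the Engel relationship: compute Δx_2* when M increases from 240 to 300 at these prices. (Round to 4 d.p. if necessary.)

Δx_2* = 10

This is Cobb-Douglas in (x_1−2, x_2−10): tangency gives 2/3·p_2·(x_2−10) = 1/3·p_1·(x_1−2).
Substituting into the budget: x_1* = 2 + 2/3·(M − 2·p_1 − 10·p_2)/p_1, and x_2* = 10 + 1/3·(…)/p_2.
Discretionary income = 240 − 2·7 − 10·2 = 206; x_2* = 10 + 1/3·206/2 = 44.3333.
At M' = 300: x_2* = 54.3333. Change: 54.3333 − 44.3333 = 10.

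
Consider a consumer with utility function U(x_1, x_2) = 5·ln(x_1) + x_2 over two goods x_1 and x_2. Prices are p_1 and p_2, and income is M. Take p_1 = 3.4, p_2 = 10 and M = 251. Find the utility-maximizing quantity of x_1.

At the given prices: x_1* = 5·10/3.4 = 14.7059.

x_1* = 14.7059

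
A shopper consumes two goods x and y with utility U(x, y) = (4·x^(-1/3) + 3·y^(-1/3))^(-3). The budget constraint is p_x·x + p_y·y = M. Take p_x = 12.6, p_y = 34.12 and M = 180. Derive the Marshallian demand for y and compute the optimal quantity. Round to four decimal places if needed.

From the CES first-order condition, (4/3)·(y/x)^(4/3) = p_x/p_y.
Hence y/x = ((3/4)·p_x/p_y)^(1/(4/3)), i.e. raised to the 0.75 power.
Substitute y = (y/x)·x into the budget: x* = M/(p_x + p_y·(y/x)).
Numerically y/x = 0.381783, so x* = 180/(12.6 + 34.12·0.381783) = 7.024 and y* = 0.381783·7.024 = 2.6816.

y* = 2.6816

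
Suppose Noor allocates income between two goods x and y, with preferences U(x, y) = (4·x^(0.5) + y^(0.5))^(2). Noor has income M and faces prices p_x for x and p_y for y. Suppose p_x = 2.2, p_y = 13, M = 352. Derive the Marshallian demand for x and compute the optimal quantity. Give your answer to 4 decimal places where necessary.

From the CES first-order condition, 4·(y/x)^(0.5) = p_x/p_y.
Hence y/x = ((1/4)·p_x/p_y)^(1/(0.5)), i.e. raised to the 2 power.
With the ratio pinned down, the budget gives x* = M/(p_x + p_y·(y/x)) and y* = (y/x)·x*.
Numerically y/x = 0.00179, so x* = 352/(2.2 + 13·0.00179) = 158.3254.

x* = 158.3254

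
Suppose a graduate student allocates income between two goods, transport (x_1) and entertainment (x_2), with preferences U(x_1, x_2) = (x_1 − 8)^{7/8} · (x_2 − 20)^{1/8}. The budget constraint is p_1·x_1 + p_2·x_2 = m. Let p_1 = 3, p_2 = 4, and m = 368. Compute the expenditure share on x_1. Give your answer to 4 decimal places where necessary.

share on x_1 = 0.6929

This is Cobb-Douglas in (x_1−8, x_2−20): tangency gives 0.875·p_2·(x_2−20) = 0.125·p_1·(x_1−8).
After buying the subsistence bundle (8, 20), a share 0.875 of the remaining income goes to x_1: x_1* = 8 + 0.875·(m − 8p_1 − 20p_2)/p_1.
Discretionary income = 368 − 8·3 − 20·4 = 264; x_1* = 8 + 0.875·264/3 = 85; x_2* = 20 + 0.125·264/4 = 28.25.
Expenditure on x_1: 3·85 = 255; share = 0.6929.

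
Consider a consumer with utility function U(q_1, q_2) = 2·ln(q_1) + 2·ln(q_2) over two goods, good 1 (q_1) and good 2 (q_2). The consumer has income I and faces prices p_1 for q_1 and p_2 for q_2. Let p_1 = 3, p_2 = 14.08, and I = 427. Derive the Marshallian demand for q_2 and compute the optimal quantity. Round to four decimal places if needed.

Demand: q_1*(p_1,p_2,I) = 0.5·I/p_1 and q_2* = 0.5·I/p_2.
At p_1=3, p_2=14.08, I=427: q_2* = 0.5·427/14.08 = 15.1634.

q_2* = 15.1634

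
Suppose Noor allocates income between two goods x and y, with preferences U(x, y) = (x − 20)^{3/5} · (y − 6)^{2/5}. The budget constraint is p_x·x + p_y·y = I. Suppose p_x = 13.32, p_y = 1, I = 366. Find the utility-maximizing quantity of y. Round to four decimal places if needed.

MRS = (3/2)·(y−6)/(x−20). Tangency with p_x/p_y gives y−6 = (2/3)·(p_x/p_y)·(x−20).
Substituting into the budget: x* = 20 + 0.6·(I − 20·p_x − 6·p_y)/p_x, and y* = 6 + 0.4·(…)/p_y.
Discretionary income = 366 − 20·13.32 − 6·1 = 93.6; y* = 6 + 0.4·93.6/1 = 43.44.

y* = 43.44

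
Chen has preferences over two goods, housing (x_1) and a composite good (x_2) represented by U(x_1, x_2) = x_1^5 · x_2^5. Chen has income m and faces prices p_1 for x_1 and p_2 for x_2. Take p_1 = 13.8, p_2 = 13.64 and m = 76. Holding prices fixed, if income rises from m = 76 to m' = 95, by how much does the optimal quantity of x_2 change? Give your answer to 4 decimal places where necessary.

MU_x_1/MU_x_2 = (5·x_2)/(5·x_1); tangency sets this equal to p_1/p_2.
Rearranging, p_2·x_2 = p_1·x_1. Substituting into the budget gives p_1·x_1·(1 + 1) = m.
Demand: x_1*(p_1,p_2,m) = 0.5·m/p_1 and x_2* = 0.5·m/p_2.
At p_1=13.8, p_2=13.64, m=76: x_2* = 0.5·76/13.64 = 2.7859.
At m' = 95: x_2* = 3.4824. Change: 3.4824 − 2.7859 = 0.6965.

Δx_2* = 0.6965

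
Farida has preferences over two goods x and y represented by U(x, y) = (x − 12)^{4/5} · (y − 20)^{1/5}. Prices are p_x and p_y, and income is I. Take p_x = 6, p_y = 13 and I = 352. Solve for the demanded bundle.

MRS = 4·(y−20)/(x−12). Tangency with p_x/p_y gives y−20 = (1/4)·(p_x/p_y)·(x−12).
After buying the subsistence bundle (12, 20), a share 0.8 of the remaining income goes to x: x* = 12 + 0.8·(I − 12p_x − 20p_y)/p_x.
Discretionary income = 352 − 12·6 − 20·13 = 20; x* = 12 + 0.8·20/6 = 14.6667; y* = 20 + 0.2·20/13 = 20.3077.

x* = 14.6667, y* = 20.3077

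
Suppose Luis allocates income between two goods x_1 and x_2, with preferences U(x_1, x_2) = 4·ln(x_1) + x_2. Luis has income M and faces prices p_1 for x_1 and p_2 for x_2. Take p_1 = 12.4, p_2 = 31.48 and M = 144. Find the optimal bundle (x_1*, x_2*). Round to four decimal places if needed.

Set MRS = p_1/p_2: (4/x_1)/1 = p_1/p_2.
So x_1*(p_1,p_2) = 4·p_2/p_1, independent of income; and x_2* = (M − 4·p_2)/p_2.
At the given prices: x_1* = 4·31.48/12.4 = 10.1548, and x_2* = 0.5743.

x_1* = 10.1548, x_2* = 0.5743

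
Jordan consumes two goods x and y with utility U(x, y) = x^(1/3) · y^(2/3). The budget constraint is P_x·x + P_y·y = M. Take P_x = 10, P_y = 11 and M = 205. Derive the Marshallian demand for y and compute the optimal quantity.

y* = 12.4242

Demand: x*(P_x,P_y,M) = 1/3·M/P_x and y* = 2/3·M/P_y.
At P_x=10, P_y=11, M=205: y* = 2/3·205/11 = 12.4242.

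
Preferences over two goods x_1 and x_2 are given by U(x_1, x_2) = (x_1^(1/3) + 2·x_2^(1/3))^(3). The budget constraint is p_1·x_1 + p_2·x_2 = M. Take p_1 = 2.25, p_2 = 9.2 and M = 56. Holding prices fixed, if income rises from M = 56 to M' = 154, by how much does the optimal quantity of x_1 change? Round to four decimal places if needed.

MRS = MU_x_1/MU_x_2 = (1/2)·(x_2/x_1)^(2/3). Set equal to p_1/p_2.
Solve for the ratio: x_2/x_1 = [2·p_1/p_2]^(1.5).
With the ratio pinned down, the budget gives x_1* = M/(p_1 + p_2·(x_2/x_1)) and x_2* = (x_2/x_1)·x_1*.
Numerically x_2/x_1 = 0.342087, so x_1* = 56/(2.25 + 9.2·0.342087) = 10.3757.
At M' = 154: x_1* = 28.5333. Change: 28.5333 − 10.3757 = 18.1576.

Δx_1* = 18.1576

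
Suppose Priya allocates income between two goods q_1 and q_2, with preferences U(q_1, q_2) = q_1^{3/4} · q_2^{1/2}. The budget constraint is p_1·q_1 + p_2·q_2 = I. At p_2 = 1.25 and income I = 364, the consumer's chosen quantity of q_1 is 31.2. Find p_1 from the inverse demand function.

The MRS is (3/2)·q_2/q_1. Set MRS = p_1/p_2.
Rearranging, p_2·q_2 = (2/3)·p_1·q_1. Substituting into the budget gives p_1·q_1·(1 + (2/3)) = I.
Demand: q_1*(p_1,p_2,I) = 0.6·I/p_1 and q_2* = 0.4·I/p_2.
Set q_1* = 31.2 in the demand function and solve for p_1: p_1 = 7.

p_1 = 7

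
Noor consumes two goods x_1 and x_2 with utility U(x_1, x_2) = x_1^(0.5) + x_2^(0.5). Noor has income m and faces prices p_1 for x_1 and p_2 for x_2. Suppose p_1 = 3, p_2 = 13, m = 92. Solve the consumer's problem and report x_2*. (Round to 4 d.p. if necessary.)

x_2* = 1.3269

From the CES first-order condition, (x_2/x_1)^(0.5) = p_1/p_2.
Hence x_2/x_1 = (p_1/p_2)^(1/(0.5)), i.e. raised to the 2 power.
With the ratio pinned down, the budget gives x_1* = m/(p_1 + p_2·(x_2/x_1)) and x_2* = (x_2/x_1)·x_1*.
Numerically x_2/x_1 = 0.053254, so x_1* = 92/(3 + 13·0.053254) = 24.9167 and x_2* = 0.053254·24.9167 = 1.3269.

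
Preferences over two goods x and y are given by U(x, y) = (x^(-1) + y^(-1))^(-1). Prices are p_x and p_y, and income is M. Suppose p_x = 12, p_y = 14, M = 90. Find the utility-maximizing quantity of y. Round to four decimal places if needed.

y* = 3.3381

Substitute y = (y/x)·x into the budget: x* = M/(p_x + p_y·(y/x)).
Numerically y/x = 0.92582, so x* = 90/(12 + 14·0.92582) = 3.6056 and y* = 0.92582·3.6056 = 3.3381.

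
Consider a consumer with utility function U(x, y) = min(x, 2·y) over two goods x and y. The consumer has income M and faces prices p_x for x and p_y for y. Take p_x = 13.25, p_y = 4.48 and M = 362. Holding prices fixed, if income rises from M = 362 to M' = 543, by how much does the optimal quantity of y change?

Leontief preferences: the optimum is at the kink where x/2 = y/1, i.e. y = (1/2)·x.
Budget: p_x·x + p_y·(1/2)·x = M, so (2·p_x + p_y)·x = 2·M.
Demand: x*(p_x,p_y,M) = 2·M/(2·p_x + p_y), y* = M/(2·p_x + p_y).
Here 2·13.25 + 4.48 = 30.98, giving y* = 11.685.
At M' = 543: y* = 17.5274. Change: 17.5274 − 11.685 = 5.8425.

Δy* = 5.8425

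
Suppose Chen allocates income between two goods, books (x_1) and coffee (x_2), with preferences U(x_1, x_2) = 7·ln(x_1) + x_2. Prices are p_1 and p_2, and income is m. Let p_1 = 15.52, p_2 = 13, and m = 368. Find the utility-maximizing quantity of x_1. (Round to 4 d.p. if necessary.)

MU_x_1 = 7/x_1, MU_x_2 = 1. Tangency: 7/x_1 = p_1/p_2.
So x_1*(p_1,p_2) = 7·p_2/p_1, independent of income; and x_2* = (m − 7·p_2)/p_2.
At the given prices: x_1* = 7·13/15.52 = 5.8634.

x_1* = 5.8634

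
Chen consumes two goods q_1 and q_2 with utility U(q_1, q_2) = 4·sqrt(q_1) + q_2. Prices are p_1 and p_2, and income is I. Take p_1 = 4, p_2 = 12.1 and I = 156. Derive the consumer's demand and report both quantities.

Set MRS = p_1/p_2: 2·q_1^(−1/2) = p_1/p_2.
Solve: √q_1 = 2·p_2/p_1, so q_1*(p_1,p_2) = (2·p_2/p_1)², and q_2* = (I − p_1·q_1*)/p_2.
Plugging in: q_1* = (2·12.1/4)² = 36.6025, q_2* = 0.7926.

q_1* = 36.6025, q_2* = 0.7926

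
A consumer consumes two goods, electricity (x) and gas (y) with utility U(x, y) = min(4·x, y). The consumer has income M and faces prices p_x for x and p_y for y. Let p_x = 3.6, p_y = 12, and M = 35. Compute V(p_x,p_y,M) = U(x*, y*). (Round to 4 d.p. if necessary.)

With perfect complements, no substitution: consume in ratio x:y = 1:4.
Budget: p_x·x + p_y·4·x = M, so (p_x + 4·p_y)·x = M.
Demand: x*(p_x,p_y,M) = M/(p_x + 4·p_y), y* = 4·M/(p_x + 4·p_y).
Here 3.6 + 4·12 = 51.6, giving x* = 0.6783 and y* = 2.7132.
Utility at the optimum: U(0.6783, 2.7132) = 2.7132.

V = 2.7132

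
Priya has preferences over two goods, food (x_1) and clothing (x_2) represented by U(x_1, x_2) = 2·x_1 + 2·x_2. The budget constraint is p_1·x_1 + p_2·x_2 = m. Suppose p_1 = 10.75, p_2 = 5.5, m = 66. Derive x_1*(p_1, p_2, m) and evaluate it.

x_1* = 0

Numerically: x_1* = 0, x_2* = 12.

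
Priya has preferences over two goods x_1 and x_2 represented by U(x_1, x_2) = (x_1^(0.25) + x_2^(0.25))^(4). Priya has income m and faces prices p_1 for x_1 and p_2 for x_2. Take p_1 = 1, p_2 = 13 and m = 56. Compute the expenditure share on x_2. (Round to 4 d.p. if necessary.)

share on x_2 = 0.2984

Substitute x_2 = (x_2/x_1)·x_1 into the budget: x_1* = m/(p_1 + p_2·(x_2/x_1)).
Numerically x_2/x_1 = 0.032715, so x_1* = 56/(1 + 13·0.032715) = 39.2902 and x_2* = 0.032715·39.2902 = 1.2854.
Expenditure on x_2: 13·1.2854 = 16.7098; share = 0.2984.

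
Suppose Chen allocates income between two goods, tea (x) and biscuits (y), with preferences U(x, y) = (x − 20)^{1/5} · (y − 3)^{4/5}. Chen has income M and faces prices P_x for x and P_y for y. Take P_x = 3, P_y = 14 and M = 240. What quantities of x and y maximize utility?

x* = 29.2, y* = 10.8857

Let x' = x−20, y' = y−3. MRS = (1/4)·y'/x' = P_x/P_y.
After buying the subsistence bundle (20, 3), a share 0.2 of the remaining income goes to x: x* = 20 + 0.2·(M − 20P_x − 3P_y)/P_x.
Discretionary income = 240 − 20·3 − 3·14 = 138; x* = 20 + 0.2·138/3 = 29.2; y* = 3 + 0.8·138/14 = 10.8857.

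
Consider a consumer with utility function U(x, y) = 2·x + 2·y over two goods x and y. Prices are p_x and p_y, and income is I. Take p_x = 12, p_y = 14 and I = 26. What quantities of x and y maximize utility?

x gives more utility per dollar, so spend all income on x: x* = I/p_x, y* = 0.
Numerically: x* = 2.1667, y* = 0.

x* = 2.1667, y* = 0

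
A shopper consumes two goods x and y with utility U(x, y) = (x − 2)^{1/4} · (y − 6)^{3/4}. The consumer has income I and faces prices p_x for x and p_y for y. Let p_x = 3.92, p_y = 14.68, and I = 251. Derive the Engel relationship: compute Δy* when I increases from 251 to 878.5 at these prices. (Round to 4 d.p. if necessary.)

Δy* = 32.0589

This is Cobb-Douglas in (x−2, y−6): tangency gives 0.25·p_y·(y−6) = 0.75·p_x·(x−2).
Substituting into the budget: x* = 2 + 0.25·(I − 2·p_x − 6·p_y)/p_x, and y* = 6 + 0.75·(…)/p_y.
Discretionary income = 251 − 2·3.92 − 6·14.68 = 155.08; y* = 6 + 0.75·155.08/14.68 = 13.923.
At I' = 878.5: y* = 45.9819. Change: 45.9819 − 13.923 = 32.0589.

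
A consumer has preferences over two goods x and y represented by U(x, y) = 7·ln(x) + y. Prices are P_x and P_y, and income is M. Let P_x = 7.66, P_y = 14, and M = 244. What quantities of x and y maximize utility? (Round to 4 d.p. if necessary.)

x* = 12.7937, y* = 10.4286

MU_x = 7/x, MU_y = 1. Tangency: 7/x = P_x/P_y.
So x*(P_x,P_y) = 7·P_y/P_x, independent of income; and y* = (M − 7·P_y)/P_y.
At the given prices: x* = 7·14/7.66 = 12.7937, and y* = 10.4286.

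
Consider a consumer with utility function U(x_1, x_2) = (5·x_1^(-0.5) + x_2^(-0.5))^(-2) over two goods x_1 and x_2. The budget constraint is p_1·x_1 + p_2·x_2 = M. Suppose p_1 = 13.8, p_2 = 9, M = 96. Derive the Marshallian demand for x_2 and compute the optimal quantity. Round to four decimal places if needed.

x_2* = 2.4399

MRS = MU_x_1/MU_x_2 = 5·(x_2/x_1)^(1.5). Set equal to p_1/p_2.
Solve for the ratio: x_2/x_1 = [(1/5)·p_1/p_2]^(2/3).
With the ratio pinned down, the budget gives x_1* = M/(p_1 + p_2·(x_2/x_1)) and x_2* = (x_2/x_1)·x_1*.
Numerically x_2/x_1 = 0.454755, so x_1* = 96/(13.8 + 9·0.454755) = 5.3653 and x_2* = 0.454755·5.3653 = 2.4399.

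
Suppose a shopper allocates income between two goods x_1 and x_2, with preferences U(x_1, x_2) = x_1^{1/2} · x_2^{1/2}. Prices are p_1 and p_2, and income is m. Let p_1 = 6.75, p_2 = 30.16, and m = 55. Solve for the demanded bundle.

x_1* = 4.0741, x_2* = 0.9118

The MRS is x_2/x_1. Set MRS = p_1/p_2.
Rearranging, p_2·x_2 = p_1·x_1. Substituting into the budget gives p_1·x_1·(1 + 1) = m.
Demand: x_1*(p_1,p_2,m) = 0.5·m/p_1 and x_2* = 0.5·m/p_2.
At p_1=6.75, p_2=30.16, m=55: x_1* = 0.5·55/6.75 = 4.0741, x_2* = 0.9118.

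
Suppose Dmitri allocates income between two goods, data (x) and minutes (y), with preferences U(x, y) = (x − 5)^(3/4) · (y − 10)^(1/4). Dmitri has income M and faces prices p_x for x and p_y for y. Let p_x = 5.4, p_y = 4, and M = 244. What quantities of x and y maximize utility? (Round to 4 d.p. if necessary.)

MRS = 3·(y−10)/(x−5). Tangency with p_x/p_y gives y−10 = (1/3)·(p_x/p_y)·(x−5).
After buying the subsistence bundle (5, 10), a share 0.75 of the remaining income goes to x: x* = 5 + 0.75·(M − 5p_x − 10p_y)/p_x.
Discretionary income = 244 − 5·5.4 − 10·4 = 177; x* = 5 + 0.75·177/5.4 = 29.5833; y* = 10 + 0.25·177/4 = 21.0625.

x* = 29.5833, y* = 21.0625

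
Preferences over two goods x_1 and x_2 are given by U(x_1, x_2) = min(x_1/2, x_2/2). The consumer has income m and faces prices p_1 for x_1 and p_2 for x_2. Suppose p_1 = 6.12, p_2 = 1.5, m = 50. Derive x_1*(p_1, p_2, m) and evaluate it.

Leontief preferences: the optimum is at the kink where x_1/2 = x_2/2, i.e. x_2 = x_1.
Budget: p_1·x_1 + p_2·x_1 = m, so (2·p_1 + 2·p_2)·x_1 = 2·m.
Demand: x_1*(p_1,p_2,m) = 2·m/(2·p_1 + 2·p_2), x_2* = 2·m/(2·p_1 + 2·p_2).
Here 2·6.12 + 2·1.5 = 15.24, giving x_1* = 6.5617.

x_1* = 6.5617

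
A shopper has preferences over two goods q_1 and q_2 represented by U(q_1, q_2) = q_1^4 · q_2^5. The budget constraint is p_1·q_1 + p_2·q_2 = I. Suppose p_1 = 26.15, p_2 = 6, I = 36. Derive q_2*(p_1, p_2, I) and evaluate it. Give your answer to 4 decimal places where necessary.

q_2* = 3.3333

MU_q_1/MU_q_2 = (4·q_2)/(5·q_1); tangency sets this equal to p_1/p_2.
Rearranging, p_2·q_2 = (5/4)·p_1·q_1. Substituting into the budget gives p_1·q_1·(1 + (5/4)) = I.
Demand: q_1*(p_1,p_2,I) = 4/9·I/p_1 and q_2* = 5/9·I/p_2.
At p_1=26.15, p_2=6, I=36: q_2* = 5/9·36/6 = 3.3333.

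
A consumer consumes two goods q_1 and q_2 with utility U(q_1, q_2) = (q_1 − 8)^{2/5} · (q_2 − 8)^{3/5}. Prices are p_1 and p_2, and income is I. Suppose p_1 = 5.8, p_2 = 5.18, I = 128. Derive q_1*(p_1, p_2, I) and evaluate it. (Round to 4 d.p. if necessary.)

q_1* = 10.7697

This is Cobb-Douglas in (q_1−8, q_2−8): tangency gives 0.4·p_2·(q_2−8) = 0.6·p_1·(q_1−8).
Substituting into the budget: q_1* = 8 + 0.4·(I − 8·p_1 − 8·p_2)/p_1, and q_2* = 8 + 0.6·(…)/p_2.
Discretionary income = 128 − 8·5.8 − 8·5.18 = 40.16; q_1* = 8 + 0.4·40.16/5.8 = 10.7697.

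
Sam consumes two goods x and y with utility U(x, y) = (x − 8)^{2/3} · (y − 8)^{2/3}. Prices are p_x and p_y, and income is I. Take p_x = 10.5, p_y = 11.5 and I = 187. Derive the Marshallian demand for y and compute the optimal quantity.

y* = 8.4783

This is Cobb-Douglas in (x−8, y−8): tangency gives 2/3·p_y·(y−8) = 2/3·p_x·(x−8).
After buying the subsistence bundle (8, 8), a share 0.5 of the remaining income goes to x: x* = 8 + 0.5·(I − 8p_x − 8p_y)/p_x.
Discretionary income = 187 − 8·10.5 − 8·11.5 = 11; y* = 8 + 0.5·11/11.5 = 8.4783.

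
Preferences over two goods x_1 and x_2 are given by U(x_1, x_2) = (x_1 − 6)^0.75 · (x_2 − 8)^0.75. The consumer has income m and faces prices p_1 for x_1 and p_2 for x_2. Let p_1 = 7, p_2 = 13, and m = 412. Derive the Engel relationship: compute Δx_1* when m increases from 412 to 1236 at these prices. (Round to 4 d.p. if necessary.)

Δx_1* = 58.8571

This is Cobb-Douglas in (x_1−6, x_2−8): tangency gives 0.75·p_2·(x_2−8) = 0.75·p_1·(x_1−6).
Substituting into the budget: x_1* = 6 + 0.5·(m − 6·p_1 − 8·p_2)/p_1, and x_2* = 8 + 0.5·(…)/p_2.
Discretionary income = 412 − 6·7 − 8·13 = 266; x_1* = 6 + 0.5·266/7 = 25.
At m' = 1236: x_1* = 83.8571. Change: 83.8571 − 25 = 58.8571.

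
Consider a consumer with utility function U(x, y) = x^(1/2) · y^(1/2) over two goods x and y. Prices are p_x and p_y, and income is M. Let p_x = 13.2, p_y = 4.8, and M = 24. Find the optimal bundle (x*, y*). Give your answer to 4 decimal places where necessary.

MU_x/MU_y = (0.5·y)/(0.5·x); tangency sets this equal to p_x/p_y.
So 0.5·p_y·y = 0.5·p_x·x; combined with the budget, a share 0.5 of income goes to x.
Demand: x*(p_x,p_y,M) = 0.5·M/p_x and y* = 0.5·M/p_y.
At p_x=13.2, p_y=4.8, M=24: x* = 0.5·24/13.2 = 0.9091, y* = 2.5.

x* = 0.9091, y* = 2.5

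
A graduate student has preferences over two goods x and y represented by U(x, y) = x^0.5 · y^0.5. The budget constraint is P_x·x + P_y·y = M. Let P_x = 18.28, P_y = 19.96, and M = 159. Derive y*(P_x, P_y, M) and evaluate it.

The MRS is y/x. Set MRS = P_x/P_y.
Rearranging, P_y·y = P_x·x. Substituting into the budget gives P_x·x·(1 + 1) = M.
Demand: x*(P_x,P_y,M) = 0.5·M/P_x and y* = 0.5·M/P_y.
At P_x=18.28, P_y=19.96, M=159: y* = 0.5·159/19.96 = 3.983.

y* = 3.983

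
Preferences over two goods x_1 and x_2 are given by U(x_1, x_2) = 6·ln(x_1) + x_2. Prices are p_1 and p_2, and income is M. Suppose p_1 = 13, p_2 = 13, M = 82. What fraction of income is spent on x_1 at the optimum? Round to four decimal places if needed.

So x_1*(p_1,p_2) = 6·p_2/p_1, independent of income; and x_2* = (M − 6·p_2)/p_2.
At the given prices: x_1* = 6·13/13 = 6, and x_2* = 0.3077.
Expenditure on x_1: 13·6 = 78; share = 0.9512.

share on x_1 = 0.9512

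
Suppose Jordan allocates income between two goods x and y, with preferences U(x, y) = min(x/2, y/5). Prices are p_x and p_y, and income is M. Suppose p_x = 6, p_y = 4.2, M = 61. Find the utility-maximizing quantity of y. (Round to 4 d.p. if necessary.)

Leontief preferences: the optimum is at the kink where x/2 = y/5, i.e. y = (5/2)·x.
Budget: p_x·x + p_y·(5/2)·x = M, so (2·p_x + 5·p_y)·x = 2·M.
Demand: x*(p_x,p_y,M) = 2·M/(2·p_x + 5·p_y), y* = 5·M/(2·p_x + 5·p_y).
Here 2·6 + 5·4.2 = 33, giving y* = 9.2424.

y* = 9.2424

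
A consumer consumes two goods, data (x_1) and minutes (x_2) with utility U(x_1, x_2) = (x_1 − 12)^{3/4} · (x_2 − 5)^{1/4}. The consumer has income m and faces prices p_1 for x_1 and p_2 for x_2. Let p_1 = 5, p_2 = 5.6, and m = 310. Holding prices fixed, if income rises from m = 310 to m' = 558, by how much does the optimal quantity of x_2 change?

This is Cobb-Douglas in (x_1−12, x_2−5): tangency gives 0.75·p_2·(x_2−5) = 0.25·p_1·(x_1−12).
Substituting into the budget: x_1* = 12 + 0.75·(m − 12·p_1 − 5·p_2)/p_1, and x_2* = 5 + 0.25·(…)/p_2.
Discretionary income = 310 − 12·5 − 5·5.6 = 222; x_2* = 5 + 0.25·222/5.6 = 14.9107.
At m' = 558: x_2* = 25.9821. Change: 25.9821 − 14.9107 = 11.0714.

Δx_2* = 11.0714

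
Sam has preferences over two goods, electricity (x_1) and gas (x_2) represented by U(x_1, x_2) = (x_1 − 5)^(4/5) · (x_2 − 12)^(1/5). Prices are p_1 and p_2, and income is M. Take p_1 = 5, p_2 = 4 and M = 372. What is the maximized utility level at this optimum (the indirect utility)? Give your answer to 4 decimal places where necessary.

V = 37.9106

This is Cobb-Douglas in (x_1−5, x_2−12): tangency gives 0.8·p_2·(x_2−12) = 0.2·p_1·(x_1−5).
After buying the subsistence bundle (5, 12), a share 0.8 of the remaining income goes to x_1: x_1* = 5 + 0.8·(M − 5p_1 − 12p_2)/p_1.
Discretionary income = 372 − 5·5 − 12·4 = 299; x_1* = 5 + 0.8·299/5 = 52.84; x_2* = 12 + 0.2·299/4 = 26.95.
Utility at the optimum: U(52.84, 26.95) = 37.9106.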